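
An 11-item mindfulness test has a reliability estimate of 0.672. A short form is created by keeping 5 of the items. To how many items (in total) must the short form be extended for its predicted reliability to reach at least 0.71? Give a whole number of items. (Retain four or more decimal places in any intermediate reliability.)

Short-form reliability: n = 5/11 = 0.4545; r_5 = n·r/(1+(n−1)r) ≈ 0.4822
Length factor from the short form to reach 0.71: n' = 0.71(1 − 0.4822) / [0.4822(1 − 0.71)] ≈ 2.6290
Items = 2.6290 × 5 ≈ 13.14 → 14

14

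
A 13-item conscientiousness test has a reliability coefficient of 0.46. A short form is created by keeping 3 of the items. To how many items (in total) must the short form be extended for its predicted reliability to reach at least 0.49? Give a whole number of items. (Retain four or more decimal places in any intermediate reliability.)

Short-form reliability: n = 3/13 = 0.2308; r_3 = n·r/(1+(n−1)r) ≈ 0.1643
Then solve for n' with r_old = 0.1643, r_target = 0.49: n' = 0.49(1 − 0.1643)/[0.1643(1 − 0.49)] = 4.8870
Total items = 4.8870 × 3 = 14.66, rounded up to 15.

15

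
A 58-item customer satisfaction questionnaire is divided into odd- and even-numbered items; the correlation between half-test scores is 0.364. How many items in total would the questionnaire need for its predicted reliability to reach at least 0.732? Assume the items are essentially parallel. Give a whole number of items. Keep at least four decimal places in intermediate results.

139

Corrected full-test reliability: r_full = 2 × 0.364 / (1 + 0.364) ≈ 0.5337
n = r_tgt(1 − r_full) / [r_full(1 − r_tgt)] = 0.732 × 0.4663 / (0.5337 × 0.268) ≈ 2.3864
Items = 2.3864 × 58 ≈ 138.41 → 139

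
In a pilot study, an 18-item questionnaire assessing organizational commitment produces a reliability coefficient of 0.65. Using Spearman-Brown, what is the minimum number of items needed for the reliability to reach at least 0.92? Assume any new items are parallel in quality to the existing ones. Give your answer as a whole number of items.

Rearranging the Spearman-Brown formula for n,
n = r*(1 − r) / [ r (1 − r*) ]
n = 0.92(1 − 0.65) / [0.65(1 − 0.92)]
  = 0.3220 / 0.0520 = 6.1923
So the test needs 6.1923 × 18 ≈ 111.46 items; rounding up, 112.

112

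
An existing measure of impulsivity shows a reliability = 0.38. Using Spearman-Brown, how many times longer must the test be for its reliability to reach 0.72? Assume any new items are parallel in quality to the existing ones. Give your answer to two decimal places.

Rearranging the Spearman-Brown formula for n,
n = r_target (1 − r_old) / [ r_old (1 − r_target) ]
n = 0.72(1 − 0.38) / [0.38(1 − 0.72)]
n = 0.4464 / 0.1064 ≈ 4.1955

4.20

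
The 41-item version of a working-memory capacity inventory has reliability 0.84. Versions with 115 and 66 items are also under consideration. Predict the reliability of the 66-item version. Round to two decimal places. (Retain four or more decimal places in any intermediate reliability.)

0.89

The 115-item form is not needed; work directly from the 41-item form with n = 66/41 = 1.6098.
r_{66} = n·r / (1 + (n − 1)·r) = 1.3522 / 1.5122 ≈ 0.8942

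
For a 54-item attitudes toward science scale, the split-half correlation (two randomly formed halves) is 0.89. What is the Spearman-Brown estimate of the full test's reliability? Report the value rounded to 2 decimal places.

r_full = 2r_hh / (1 + r_hh) = 2 × 0.89 / (1 + 0.89)
r_full = 1.7800 / 1.8900 ≈ 0.9418

0.94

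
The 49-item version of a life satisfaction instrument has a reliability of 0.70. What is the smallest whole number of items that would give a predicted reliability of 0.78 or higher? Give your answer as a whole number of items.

n = [0.78 × 0.30] / [0.70 × 0.22]
  = 0.2340 / 0.1540 = 1.5195
So the test needs 1.5195 × 49 ≈ 74.46 items; rounding up, 75.

75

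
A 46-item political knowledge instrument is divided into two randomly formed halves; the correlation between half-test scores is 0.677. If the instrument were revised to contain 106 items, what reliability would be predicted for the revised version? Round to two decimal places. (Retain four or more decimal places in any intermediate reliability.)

First correct the split-half correlation to full-test reliability: r_full = 2 × 0.677 / (1 + 0.677) ≈ 0.8074
Length factor from 46 to 106 items: n = 106/46 = 2.3043
r_new = n·r_full / (1 + (n − 1)·r_full) = 1.8605 / 2.0531 ≈ 0.9062

0.91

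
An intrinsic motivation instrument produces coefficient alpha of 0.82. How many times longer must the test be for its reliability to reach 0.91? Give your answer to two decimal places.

2.22

Invert Spearman-Brown to solve for n:
n = r_target (1 − r_old) / [ r_old (1 − r_target) ]
n = [0.91 × 0.18] / [0.82 × 0.09]
  = 0.1638 / 0.0738 = 2.2195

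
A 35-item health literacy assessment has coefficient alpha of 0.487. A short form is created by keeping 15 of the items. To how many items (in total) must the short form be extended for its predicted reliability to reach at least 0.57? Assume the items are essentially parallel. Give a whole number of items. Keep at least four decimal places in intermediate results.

49

Short-form reliability: n = 15/35 = 0.4286; r_15 = n·r/(1+(n−1)r) ≈ 0.2892
Length factor from the short form to reach 0.57: n' = 0.57(1 − 0.2892) / [0.2892(1 − 0.57)] ≈ 3.2580
Items = 3.2580 × 15 ≈ 48.87 → 49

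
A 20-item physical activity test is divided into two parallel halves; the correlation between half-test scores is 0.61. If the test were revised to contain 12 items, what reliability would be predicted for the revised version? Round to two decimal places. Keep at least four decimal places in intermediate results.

0.65

Full-test reliability from the split-half r: r_full = 2(0.61)/(1 + 0.61) = 0.7578
Then adjust to 12 items: n = 12/20 = 0.6000
r_new = n·r_full / (1 + (n − 1)·r_full) = 0.4547 / 0.6969 ≈ 0.6525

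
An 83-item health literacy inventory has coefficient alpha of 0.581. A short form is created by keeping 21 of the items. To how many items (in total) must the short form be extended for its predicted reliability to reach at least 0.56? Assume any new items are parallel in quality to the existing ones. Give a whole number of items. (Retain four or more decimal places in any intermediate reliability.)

Short-form reliability: n = 21/83 = 0.2530; r_21 = n·r/(1+(n−1)r) ≈ 0.2597
Length factor from the short form to reach 0.56: n' = 0.56(1 − 0.2597) / [0.2597(1 − 0.56)] ≈ 3.6280
Total items = 3.6280 × 21 = 76.19, rounded up to 77.

77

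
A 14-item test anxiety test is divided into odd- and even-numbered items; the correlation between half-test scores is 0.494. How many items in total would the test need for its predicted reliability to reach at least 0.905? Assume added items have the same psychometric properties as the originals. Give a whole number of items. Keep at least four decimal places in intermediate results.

Corrected full-test reliability: r_full = 2 × 0.494 / (1 + 0.494) ≈ 0.6613
Solve Spearman-Brown for n: n = 0.905(1 − 0.6613) / [0.6613(1 − 0.905)] = 4.8791
Required items = 4.8791 × 14 = 68.31, so 69 items.

69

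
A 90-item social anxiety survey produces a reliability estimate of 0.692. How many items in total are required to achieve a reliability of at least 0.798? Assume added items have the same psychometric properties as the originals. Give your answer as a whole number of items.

Rearranging the Spearman-Brown formula for n,
n = r_target (1 − r_old) / [ r_old (1 − r_target) ]
n = 0.798(1 − 0.692) / [0.692(1 − 0.798)]
n = 0.245784 / 0.139784 ≈ 1.7583
Items needed = n × 90 = 1.7583 × 90 ≈ 158.25 → round up to 159

159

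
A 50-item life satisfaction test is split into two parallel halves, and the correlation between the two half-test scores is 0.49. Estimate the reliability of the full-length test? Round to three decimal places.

0.658

Each half is half the length of the full test, so the full test is n = 2 times a half.
r_full = 2(0.49) / (1 + 0.49)
       = 0.9800 / 1.4900 = 0.6577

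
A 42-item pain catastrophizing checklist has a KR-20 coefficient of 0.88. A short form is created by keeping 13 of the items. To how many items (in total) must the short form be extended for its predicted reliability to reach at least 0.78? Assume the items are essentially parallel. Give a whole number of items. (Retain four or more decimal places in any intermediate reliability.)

21

First, r for the 13-item form: n = 13/42 = 0.3095, so r_13 = 0.3095·0.88/(1 + (0.3095 − 1)·0.88) = 0.6942
Then solve for n' with r_old = 0.6942, r_target = 0.78: n' = 0.78(1 − 0.6942)/[0.6942(1 − 0.78)] = 1.5618
Total items = 1.5618 × 13 = 20.30, rounded up to 21.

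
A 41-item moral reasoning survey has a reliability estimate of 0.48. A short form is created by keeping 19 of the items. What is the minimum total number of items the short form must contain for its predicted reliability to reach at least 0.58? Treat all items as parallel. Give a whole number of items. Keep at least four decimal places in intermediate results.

62

Short-form reliability: n = 19/41 = 0.4634; r_19 = n·r/(1+(n−1)r) ≈ 0.2996
Length factor from the short form to reach 0.58: n' = 0.58(1 − 0.2996) / [0.2996(1 − 0.58)] ≈ 3.2284
Items = 3.2284 × 19 ≈ 61.34 → 62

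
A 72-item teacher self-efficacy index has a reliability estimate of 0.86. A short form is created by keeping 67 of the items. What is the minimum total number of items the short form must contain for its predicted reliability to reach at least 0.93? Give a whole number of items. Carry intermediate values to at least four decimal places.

First, r for the 67-item form: n = 67/72 = 0.9306, so r_67 = 0.9306·0.86/(1 + (0.9306 − 1)·0.86) = 0.8511
Length factor from the short form to reach 0.93: n' = 0.93(1 − 0.8511) / [0.8511(1 − 0.93)] ≈ 2.3243
Items = 2.3243 × 67 ≈ 155.73 → 156

156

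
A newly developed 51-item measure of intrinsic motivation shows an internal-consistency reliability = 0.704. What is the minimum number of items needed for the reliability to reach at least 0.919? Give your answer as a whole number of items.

Rearranging the Spearman-Brown formula for n,
n = r_target (1 − r_old) / [ r_old (1 − r_target) ]
n = 0.919 × (1 − 0.704) / [ 0.704 × (1 − 0.919) ]
n = 0.272024 / 0.057024 ≈ 4.7703
So the test needs 4.7703 × 51 ≈ 243.29 items; rounding up, 244.

244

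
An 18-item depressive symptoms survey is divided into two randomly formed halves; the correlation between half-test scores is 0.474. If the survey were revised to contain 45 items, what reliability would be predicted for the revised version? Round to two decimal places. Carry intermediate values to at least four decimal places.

First correct the split-half correlation to full-test reliability: r_full = 2 × 0.474 / (1 + 0.474) ≈ 0.6431
Length factor from 18 to 45 items: n = 45/18 = 2.5000
r_new = n·r_full / (1 + (n − 1)·r_full) = 1.6078 / 1.9647 ≈ 0.8183

0.82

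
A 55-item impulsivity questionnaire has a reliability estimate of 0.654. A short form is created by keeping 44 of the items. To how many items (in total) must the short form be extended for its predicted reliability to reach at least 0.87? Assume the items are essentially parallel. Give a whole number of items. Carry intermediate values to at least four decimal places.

195

Short-form reliability: n = 44/55 = 0.8000; r_44 = n·r/(1+(n−1)r) ≈ 0.6019
Length factor from the short form to reach 0.87: n' = 0.87(1 − 0.6019) / [0.6019(1 − 0.87)] ≈ 4.4263
Total items = 4.4263 × 44 = 194.76, rounded up to 195.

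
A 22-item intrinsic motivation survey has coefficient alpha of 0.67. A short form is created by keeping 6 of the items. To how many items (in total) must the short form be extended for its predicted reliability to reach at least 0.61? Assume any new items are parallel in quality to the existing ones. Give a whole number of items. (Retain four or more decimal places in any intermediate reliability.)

Short-form reliability: n = 6/22 = 0.2727; r_6 = n·r/(1+(n−1)r) ≈ 0.3564
Then solve for n' with r_old = 0.3564, r_target = 0.61: n' = 0.61(1 − 0.3564)/[0.3564(1 − 0.61)] = 2.8245
Total items = 2.8245 × 6 = 16.95, rounded up to 17.

17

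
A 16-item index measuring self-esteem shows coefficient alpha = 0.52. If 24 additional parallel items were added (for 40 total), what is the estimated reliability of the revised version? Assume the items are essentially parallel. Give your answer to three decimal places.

0.730

Length ratio n = 40/16 = 2.5
By Spearman-Brown, r_new = n r / (1 + (n − 1) r).
r_new = 2.5·0.52 / [1 + (2.5 − 1)·0.52]
r_new = 1.3000 / 1.7800 ≈ 0.7303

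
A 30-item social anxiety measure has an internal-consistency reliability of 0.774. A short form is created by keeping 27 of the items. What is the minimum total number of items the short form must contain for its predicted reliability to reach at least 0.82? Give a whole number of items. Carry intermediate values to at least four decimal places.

First, r for the 27-item form: n = 27/30 = 0.9000, so r_27 = 0.9000·0.774/(1 + (0.9000 − 1)·0.774) = 0.7550
Then solve for n' with r_old = 0.7550, r_target = 0.82: n' = 0.82(1 − 0.7550)/[0.7550(1 − 0.82)] = 1.4783
Total items = 1.4783 × 27 = 39.91, rounded up to 40.

40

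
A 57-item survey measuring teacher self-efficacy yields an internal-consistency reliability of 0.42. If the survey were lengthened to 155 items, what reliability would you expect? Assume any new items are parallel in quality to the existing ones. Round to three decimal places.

Length ratio n = 155/57 = 2.7193
Spearman-Brown: r_new = n·r / (1 + (n − 1)·r)
r_new = (2.7193 × 0.42) / (1 + (2.7193 − 1) × 0.42)
r_new = 1.1421 / 1.7221 ≈ 0.6632

0.663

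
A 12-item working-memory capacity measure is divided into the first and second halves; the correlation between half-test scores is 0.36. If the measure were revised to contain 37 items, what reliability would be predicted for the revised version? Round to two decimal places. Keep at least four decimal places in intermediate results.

0.78

Full-test reliability from the split-half r: r_full = 2(0.36)/(1 + 0.36) = 0.5294
Then adjust to 37 items: n = 37/12 = 3.0833
r_new = n·r_full / (1 + (n − 1)·r_full) = 1.6323 / 2.1029 ≈ 0.7762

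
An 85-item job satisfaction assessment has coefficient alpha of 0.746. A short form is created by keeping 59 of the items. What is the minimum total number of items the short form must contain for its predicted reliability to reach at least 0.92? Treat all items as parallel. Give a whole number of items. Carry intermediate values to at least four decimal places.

First, r for the 59-item form: n = 59/85 = 0.6941, so r_59 = 0.6941·0.746/(1 + (0.6941 − 1)·0.746) = 0.6709
Length factor from the short form to reach 0.92: n' = 0.92(1 − 0.6709) / [0.6709(1 − 0.92)] ≈ 5.6412
Total items = 5.6412 × 59 = 332.83, rounded up to 333.

333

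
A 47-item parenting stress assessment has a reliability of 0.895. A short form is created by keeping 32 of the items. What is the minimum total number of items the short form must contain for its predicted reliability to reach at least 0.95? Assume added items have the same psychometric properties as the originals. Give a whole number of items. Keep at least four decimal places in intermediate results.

Short-form reliability: n = 32/47 = 0.6809; r_32 = n·r/(1+(n−1)r) ≈ 0.8530
Length factor from the short form to reach 0.95: n' = 0.95(1 − 0.8530) / [0.8530(1 − 0.95)] ≈ 3.2743
Items = 3.2743 × 32 ≈ 104.78 → 105

105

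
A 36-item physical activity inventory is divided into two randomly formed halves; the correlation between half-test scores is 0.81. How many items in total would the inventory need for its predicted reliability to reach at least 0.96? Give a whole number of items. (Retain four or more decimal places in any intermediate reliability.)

r_full = 2(0.81)/(1 + 0.81) = 0.8950
n = r_tgt(1 − r_full) / [r_full(1 − r_tgt)] = 0.96 × 0.1050 / (0.8950 × 0.04) ≈ 2.8156
Required items = 2.8156 × 36 = 101.36, so 102 items.

102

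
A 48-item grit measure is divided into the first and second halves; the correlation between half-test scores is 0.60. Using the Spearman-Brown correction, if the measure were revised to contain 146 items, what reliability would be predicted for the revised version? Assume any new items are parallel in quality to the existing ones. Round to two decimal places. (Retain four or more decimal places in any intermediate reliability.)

First correct the split-half correlation to full-test reliability: r_full = 2 × 0.60 / (1 + 0.60) ≈ 0.7500
Then adjust to 146 items: n = 146/48 = 3.0417
r_new = n·r_full / (1 + (n − 1)·r_full) = 2.2813 / 2.5313 ≈ 0.9012

0.90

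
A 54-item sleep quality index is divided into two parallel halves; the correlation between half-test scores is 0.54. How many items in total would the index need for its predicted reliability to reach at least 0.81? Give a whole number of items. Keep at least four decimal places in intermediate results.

99

Corrected full-test reliability: r_full = 2 × 0.54 / (1 + 0.54) ≈ 0.7013
Solve Spearman-Brown for n: n = 0.81(1 − 0.7013) / [0.7013(1 − 0.81)] = 1.8158
Required items = 1.8158 × 54 = 98.05, so 99 items.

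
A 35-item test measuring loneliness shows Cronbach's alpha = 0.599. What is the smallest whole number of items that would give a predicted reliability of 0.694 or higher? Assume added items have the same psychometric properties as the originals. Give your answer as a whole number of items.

Spearman-Brown solved for the length factor n:
n = r*(1 − r) / [ r (1 − r*) ]
n = 0.694 × (1 − 0.599) / [ 0.599 × (1 − 0.694) ]
  = 0.278294 / 0.183294 = 1.5183
Items needed = n × 35 = 1.5183 × 35 ≈ 53.14 → round up to 54

54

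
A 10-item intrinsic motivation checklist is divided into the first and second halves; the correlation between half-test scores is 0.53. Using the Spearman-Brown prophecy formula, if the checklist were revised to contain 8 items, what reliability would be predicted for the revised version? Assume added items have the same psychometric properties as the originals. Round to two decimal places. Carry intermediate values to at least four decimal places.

First correct the split-half correlation to full-test reliability: r_full = 2 × 0.53 / (1 + 0.53) ≈ 0.6928
Length factor from 10 to 8 items: n = 8/10 = 0.8000
r_new = n·r_full / (1 + (n − 1)·r_full) = 0.5542 / 0.8614 ≈ 0.6434

0.64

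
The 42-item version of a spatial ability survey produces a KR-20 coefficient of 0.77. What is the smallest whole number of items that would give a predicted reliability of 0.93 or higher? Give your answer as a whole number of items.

n = [0.93 × 0.23] / [0.77 × 0.07]
  = 0.2139 / 0.0539 = 3.9685
So the test needs 3.9685 × 42 ≈ 166.68 items; rounding up, 167.

167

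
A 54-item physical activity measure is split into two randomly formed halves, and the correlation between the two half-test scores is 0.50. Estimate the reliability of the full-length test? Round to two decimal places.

0.67

r_full = 2r_hh / (1 + r_hh) = 2 × 0.50 / (1 + 0.50)
r_full = 1.0000 / 1.5000 ≈ 0.6667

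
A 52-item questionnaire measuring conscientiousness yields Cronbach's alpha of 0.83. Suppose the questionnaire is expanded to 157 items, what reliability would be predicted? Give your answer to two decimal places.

0.94

The new length is 157/52 = 3.0192 times the old.
r_new = 3.0192·0.83 / [1 + (3.0192 − 1)·0.83]
r_new = 2.5059 / 2.6759 ≈ 0.9365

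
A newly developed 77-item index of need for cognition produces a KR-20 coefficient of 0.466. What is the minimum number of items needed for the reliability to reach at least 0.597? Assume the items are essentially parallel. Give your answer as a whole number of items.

131

Spearman-Brown solved for the length factor n:
n = r*(1 − r) / [ r (1 − r*) ]
n = 0.597 × (1 − 0.466) / [ 0.466 × (1 − 0.597) ]
  = 0.318798 / 0.187798 = 1.6976
So the test needs 1.6976 × 77 ≈ 130.72 items; rounding up, 131.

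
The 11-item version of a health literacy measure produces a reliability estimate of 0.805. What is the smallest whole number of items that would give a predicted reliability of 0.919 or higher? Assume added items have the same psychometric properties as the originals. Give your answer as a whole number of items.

31

Spearman-Brown solved for the length factor n:
n = r*(1 − r) / [ r (1 − r*) ]
n = 0.919 × (1 − 0.805) / [ 0.805 × (1 − 0.919) ]
n = 0.179205 / 0.065205 ≈ 2.7483
So the test needs 2.7483 × 11 ≈ 30.23 items; rounding up, 31.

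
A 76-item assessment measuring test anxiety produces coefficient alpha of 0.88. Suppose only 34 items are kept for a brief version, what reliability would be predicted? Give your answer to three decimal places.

0.766

Length ratio n = 34/76 = 0.4474
r_new = 0.4474·0.88 / [1 + (0.4474 − 1)·0.88]
     = 0.3937 / 0.5137 = 0.7664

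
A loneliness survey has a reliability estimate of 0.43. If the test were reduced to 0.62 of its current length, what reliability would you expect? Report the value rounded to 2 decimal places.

0.32

By Spearman-Brown, r_new = n r / (1 + (n − 1) r).
r_new = 0.62·0.43 / [1 + (0.62 − 1)·0.43]
r_new = 0.2666 / 0.8366 ≈ 0.3187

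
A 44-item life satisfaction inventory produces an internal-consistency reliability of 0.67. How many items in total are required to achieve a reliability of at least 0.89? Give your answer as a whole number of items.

176

Spearman-Brown solved for the length factor n:
n = r*(1 − r) / [ r (1 − r*) ]
n = 0.89(1 − 0.67) / [0.67(1 − 0.89)]
n = 0.2937 / 0.0737 ≈ 3.9851
Items needed = n × 44 = 3.9851 × 44 ≈ 175.34 → round up to 176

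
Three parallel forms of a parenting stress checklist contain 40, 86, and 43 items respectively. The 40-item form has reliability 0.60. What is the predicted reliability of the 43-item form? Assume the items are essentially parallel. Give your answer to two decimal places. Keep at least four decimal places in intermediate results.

The 86-item form is not needed; work directly from the 40-item form with n = 43/40 = 1.0750.
r_{43} = n·r / (1 + (n − 1)·r) = 0.6450 / 1.0450 ≈ 0.6172

0.62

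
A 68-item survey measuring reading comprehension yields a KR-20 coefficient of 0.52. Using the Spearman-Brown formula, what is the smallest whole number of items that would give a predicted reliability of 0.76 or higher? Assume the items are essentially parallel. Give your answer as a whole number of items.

Rearranging the Spearman-Brown formula for n,
n = r*(1 − r) / [ r (1 − r*) ]
n = [0.76 × 0.48] / [0.52 × 0.24]
n = 0.3648 / 0.1248 ≈ 2.9231
So the test needs 2.9231 × 68 ≈ 198.77 items; rounding up, 199.

199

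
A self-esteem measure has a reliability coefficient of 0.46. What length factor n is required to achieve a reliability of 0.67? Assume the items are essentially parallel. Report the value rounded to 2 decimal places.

Rearranging the Spearman-Brown formula for n,
n = r_target (1 − r_old) / [ r_old (1 − r_target) ]
n = 0.67(1 − 0.46) / [0.46(1 − 0.67)]
  = 0.3618 / 0.1518 = 2.3834

2.38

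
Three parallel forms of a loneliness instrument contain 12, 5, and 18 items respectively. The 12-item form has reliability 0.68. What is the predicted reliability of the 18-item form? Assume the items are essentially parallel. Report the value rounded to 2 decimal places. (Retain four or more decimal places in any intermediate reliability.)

The 5-item form is not needed; work directly from the 12-item form with n = 18/12 = 1.5000.
r_{18} = n·r / (1 + (n − 1)·r) = 1.0200 / 1.3400 ≈ 0.7612

0.76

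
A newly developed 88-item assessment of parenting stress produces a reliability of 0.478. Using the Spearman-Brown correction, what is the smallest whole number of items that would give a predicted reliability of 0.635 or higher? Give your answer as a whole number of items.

Invert Spearman-Brown to solve for n:
n = r*(1 − r) / [ r (1 − r*) ]
n = 0.635(1 − 0.478) / [0.478(1 − 0.635)]
  = 0.331470 / 0.174470 = 1.8999
Items needed = n × 88 = 1.8999 × 88 ≈ 167.19 → round up to 168

168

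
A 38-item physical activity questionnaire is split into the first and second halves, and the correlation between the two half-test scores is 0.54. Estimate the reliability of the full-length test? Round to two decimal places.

0.70

Each half is half the length of the full test, so the full test is n = 2 times a half.
r_full = 2r_hh / (1 + r_hh) = 2 × 0.54 / (1 + 0.54)
r_full = 1.0800 / 1.5400 ≈ 0.7013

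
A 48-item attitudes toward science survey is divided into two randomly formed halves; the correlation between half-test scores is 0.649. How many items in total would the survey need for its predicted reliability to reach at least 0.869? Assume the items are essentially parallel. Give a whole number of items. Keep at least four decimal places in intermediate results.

r_full = 2(0.649)/(1 + 0.649) = 0.7871
Solve Spearman-Brown for n: n = 0.869(1 − 0.7871) / [0.7871(1 − 0.869)] = 1.7943
Items = 1.7943 × 48 ≈ 86.13 → 87

87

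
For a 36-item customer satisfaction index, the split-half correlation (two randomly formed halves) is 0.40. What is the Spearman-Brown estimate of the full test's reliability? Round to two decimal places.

0.57

Apply the Spearman-Brown correction with n = 2:
r_full = 2r_hh / (1 + r_hh) = 2 × 0.40 / (1 + 0.40)
       = 0.8000 / 1.4000 = 0.5714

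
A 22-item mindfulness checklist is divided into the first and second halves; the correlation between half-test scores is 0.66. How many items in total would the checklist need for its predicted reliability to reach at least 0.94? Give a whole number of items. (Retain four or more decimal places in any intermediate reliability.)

Corrected full-test reliability: r_full = 2 × 0.66 / (1 + 0.66) ≈ 0.7952
n = r_tgt(1 − r_full) / [r_full(1 − r_tgt)] = 0.94 × 0.2048 / (0.7952 × 0.06) ≈ 4.0349
Required items = 4.0349 × 22 = 88.77, so 89 items.

89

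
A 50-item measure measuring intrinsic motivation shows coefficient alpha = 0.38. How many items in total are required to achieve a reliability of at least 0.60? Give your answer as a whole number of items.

n = 0.60 × (1 − 0.38) / [ 0.38 × (1 − 0.60) ]
  = 0.3720 / 0.1520 = 2.4474
2.4474 × 50 = 122.37 → 123 items

123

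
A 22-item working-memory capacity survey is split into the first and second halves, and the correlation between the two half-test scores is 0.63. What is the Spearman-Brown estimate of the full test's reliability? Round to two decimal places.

The full test is twice the length of either half (n = 2).
r_full = 2(0.63) / (1 + 0.63)
r_full = 1.2600 / 1.6300 ≈ 0.7730

0.77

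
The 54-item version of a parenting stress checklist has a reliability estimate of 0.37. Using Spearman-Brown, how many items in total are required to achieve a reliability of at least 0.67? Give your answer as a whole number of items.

n = [0.67 × 0.63] / [0.37 × 0.33]
  = 0.4221 / 0.1221 = 3.4570
So the test needs 3.4570 × 54 ≈ 186.68 items; rounding up, 187.

187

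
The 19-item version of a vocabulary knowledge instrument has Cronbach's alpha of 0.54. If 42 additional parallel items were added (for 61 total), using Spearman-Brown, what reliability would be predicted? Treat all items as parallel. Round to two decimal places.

0.79

Length ratio n = 61/19 = 3.2105
Apply the Spearman-Brown prophecy formula, r' = nr / [1 + (n − 1)r]:
r_new = 3.2105·0.54 / [1 + (3.2105 − 1)·0.54]
r_new = 1.7337 / 2.1937 ≈ 0.7903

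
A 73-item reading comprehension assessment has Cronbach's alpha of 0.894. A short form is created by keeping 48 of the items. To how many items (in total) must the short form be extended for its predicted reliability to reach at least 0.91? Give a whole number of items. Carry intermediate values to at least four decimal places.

First, r for the 48-item form: n = 48/73 = 0.6575, so r_48 = 0.6575·0.894/(1 + (0.6575 − 1)·0.894) = 0.8472
Then solve for n' with r_old = 0.8472, r_target = 0.91: n' = 0.91(1 − 0.8472)/[0.8472(1 − 0.91)] = 1.8236
Total items = 1.8236 × 48 = 87.53, rounded up to 88.

88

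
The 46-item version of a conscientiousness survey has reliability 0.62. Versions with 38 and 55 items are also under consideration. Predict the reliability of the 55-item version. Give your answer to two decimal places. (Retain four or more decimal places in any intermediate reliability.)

0.66

Only the ratio of lengths matters: n = 55/46 = 1.1957
r_{55} = n·r / (1 + (n − 1)·r) = 0.7413 / 1.1213 ≈ 0.6611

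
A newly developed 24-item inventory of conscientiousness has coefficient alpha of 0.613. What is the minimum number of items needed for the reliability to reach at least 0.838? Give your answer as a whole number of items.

Spearman-Brown solved for the length factor n:
n = r_target (1 − r_old) / [ r_old (1 − r_target) ]
n = 0.838 × (1 − 0.613) / [ 0.613 × (1 − 0.838) ]
  = 0.324306 / 0.099306 = 3.2657
Items needed = n × 24 = 3.2657 × 24 ≈ 78.38 → round up to 79

79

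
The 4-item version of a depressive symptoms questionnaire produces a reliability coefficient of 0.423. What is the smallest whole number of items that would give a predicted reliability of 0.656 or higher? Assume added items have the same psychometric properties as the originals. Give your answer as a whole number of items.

Spearman-Brown solved for the length factor n:
n = r*(1 − r) / [ r (1 − r*) ]
n = 0.656 × (1 − 0.423) / [ 0.423 × (1 − 0.656) ]
n = 0.378512 / 0.145512 ≈ 2.6012
So the test needs 2.6012 × 4 ≈ 10.40 items; rounding up, 11.

11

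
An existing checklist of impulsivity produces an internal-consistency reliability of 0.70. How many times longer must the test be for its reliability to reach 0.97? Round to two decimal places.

13.86

n = 0.97 × (1 − 0.70) / [ 0.70 × (1 − 0.97) ]
  = 0.2910 / 0.0210 = 13.8571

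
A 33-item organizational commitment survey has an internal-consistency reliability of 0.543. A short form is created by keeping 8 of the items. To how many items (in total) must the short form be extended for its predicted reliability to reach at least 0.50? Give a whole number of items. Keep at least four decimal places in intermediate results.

Short-form reliability: n = 8/33 = 0.2424; r_8 = n·r/(1+(n−1)r) ≈ 0.2236
Then solve for n' with r_old = 0.2236, r_target = 0.50: n' = 0.50(1 − 0.2236)/[0.2236(1 − 0.50)] = 3.4723
Total items = 3.4723 × 8 = 27.78, rounded up to 28.

28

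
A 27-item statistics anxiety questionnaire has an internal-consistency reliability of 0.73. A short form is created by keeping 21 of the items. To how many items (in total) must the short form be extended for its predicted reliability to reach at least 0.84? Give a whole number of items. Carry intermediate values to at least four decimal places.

Short-form reliability: n = 21/27 = 0.7778; r_21 = n·r/(1+(n−1)r) ≈ 0.6777
Length factor from the short form to reach 0.84: n' = 0.84(1 − 0.6777) / [0.6777(1 − 0.84)] ≈ 2.4968
Items = 2.4968 × 21 ≈ 52.43 → 53

53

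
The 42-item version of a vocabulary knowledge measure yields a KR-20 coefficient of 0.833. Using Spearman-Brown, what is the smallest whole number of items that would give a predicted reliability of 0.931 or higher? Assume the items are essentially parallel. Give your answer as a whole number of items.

114

Spearman-Brown solved for the length factor n:
n = r*(1 − r) / [ r (1 − r*) ]
n = [0.931 × 0.167] / [0.833 × 0.069]
  = 0.155477 / 0.057477 = 2.7050
Items needed = n × 42 = 2.7050 × 42 ≈ 113.61 → round up to 114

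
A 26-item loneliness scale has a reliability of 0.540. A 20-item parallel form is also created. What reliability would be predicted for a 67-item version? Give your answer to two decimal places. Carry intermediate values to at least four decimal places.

0.75

The 20-item form is not needed; work directly from the 26-item form with n = 67/26 = 2.5769.
r_{67} = n·r / (1 + (n − 1)·r) = 1.3915 / 1.8515 ≈ 0.7516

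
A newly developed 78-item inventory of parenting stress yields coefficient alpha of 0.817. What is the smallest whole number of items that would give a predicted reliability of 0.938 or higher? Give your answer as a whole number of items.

265

Invert Spearman-Brown to solve for n:
n = r_target (1 − r_old) / [ r_old (1 − r_target) ]
n = 0.938 × (1 − 0.817) / [ 0.817 × (1 − 0.938) ]
  = 0.171654 / 0.050654 = 3.3888
3.3888 × 78 = 264.33 → 265 items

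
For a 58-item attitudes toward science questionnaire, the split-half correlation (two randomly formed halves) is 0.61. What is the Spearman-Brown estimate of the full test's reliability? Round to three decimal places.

0.758

Apply the Spearman-Brown correction with n = 2:
r_full = 2r_hh / (1 + r_hh) = 2 × 0.61 / (1 + 0.61)
r_full = 1.2200 / 1.6100 ≈ 0.7578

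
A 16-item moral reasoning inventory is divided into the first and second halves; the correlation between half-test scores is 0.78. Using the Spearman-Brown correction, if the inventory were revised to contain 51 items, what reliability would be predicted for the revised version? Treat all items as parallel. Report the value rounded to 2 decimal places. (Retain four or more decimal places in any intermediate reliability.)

Full-test reliability from the split-half r: r_full = 2(0.78)/(1 + 0.78) = 0.8764
Then adjust to 51 items: n = 51/16 = 3.1875
r_new = n·r_full / (1 + (n − 1)·r_full) = 2.7935 / 2.9171 ≈ 0.9576

0.96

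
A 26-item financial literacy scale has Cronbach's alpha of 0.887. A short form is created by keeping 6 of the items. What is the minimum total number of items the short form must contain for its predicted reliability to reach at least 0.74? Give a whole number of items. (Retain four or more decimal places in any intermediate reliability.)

Short-form reliability: n = 6/26 = 0.2308; r_6 = n·r/(1+(n−1)r) ≈ 0.6443
Then solve for n' with r_old = 0.6443, r_target = 0.74: n' = 0.74(1 − 0.6443)/[0.6443(1 − 0.74)] = 1.5713
Total items = 1.5713 × 6 = 9.43, rounded up to 10.

10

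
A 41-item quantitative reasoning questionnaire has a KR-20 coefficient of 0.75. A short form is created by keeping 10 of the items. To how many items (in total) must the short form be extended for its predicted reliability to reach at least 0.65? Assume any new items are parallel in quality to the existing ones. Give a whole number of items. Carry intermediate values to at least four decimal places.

26

First, r for the 10-item form: n = 10/41 = 0.2439, so r_10 = 0.2439·0.75/(1 + (0.2439 − 1)·0.75) = 0.4225
Then solve for n' with r_old = 0.4225, r_target = 0.65: n' = 0.65(1 − 0.4225)/[0.4225(1 − 0.65)] = 2.5385
Items = 2.5385 × 10 ≈ 25.38 → 26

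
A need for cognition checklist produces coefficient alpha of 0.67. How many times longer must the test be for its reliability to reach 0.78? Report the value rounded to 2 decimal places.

n = 0.78 × (1 − 0.67) / [ 0.67 × (1 − 0.78) ]
  = 0.2574 / 0.1474 = 1.7463

1.75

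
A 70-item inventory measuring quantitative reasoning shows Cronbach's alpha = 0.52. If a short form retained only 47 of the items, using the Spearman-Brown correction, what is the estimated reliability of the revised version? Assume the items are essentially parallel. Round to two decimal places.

The new length is 47/70 = 0.6714 times the old.
By Spearman-Brown, r_new = n r / (1 + (n − 1) r).
r_new = (0.6714 × 0.52) / (1 + (0.6714 − 1) × 0.52)
r_new = 0.3491 / 0.8291 ≈ 0.4211

0.42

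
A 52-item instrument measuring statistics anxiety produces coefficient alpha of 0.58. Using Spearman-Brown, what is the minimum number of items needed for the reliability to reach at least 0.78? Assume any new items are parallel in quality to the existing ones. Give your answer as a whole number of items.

Spearman-Brown solved for the length factor n:
n = r_target (1 − r_old) / [ r_old (1 − r_target) ]
n = [0.78 × 0.42] / [0.58 × 0.22]
n = 0.3276 / 0.1276 ≈ 2.5674
2.5674 × 52 = 133.50 → 134 items

134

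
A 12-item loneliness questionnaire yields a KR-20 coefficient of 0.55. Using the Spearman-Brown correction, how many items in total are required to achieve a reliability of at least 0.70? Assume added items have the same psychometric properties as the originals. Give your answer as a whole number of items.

23

n = [0.70 × 0.45] / [0.55 × 0.30]
n = 0.3150 / 0.1650 ≈ 1.9091
Items needed = n × 12 = 1.9091 × 12 ≈ 22.91 → round up to 23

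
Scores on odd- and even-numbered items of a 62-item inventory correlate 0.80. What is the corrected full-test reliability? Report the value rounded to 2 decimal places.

0.89

The full test is twice the length of either half (n = 2).
r_full = 2r_hh / (1 + r_hh) = 2 × 0.80 / (1 + 0.80)
r_full = 1.6000 / 1.8000 ≈ 0.8889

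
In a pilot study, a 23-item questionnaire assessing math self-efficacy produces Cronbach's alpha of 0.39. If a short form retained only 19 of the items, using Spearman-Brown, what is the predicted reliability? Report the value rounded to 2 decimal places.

0.35

The new length is 19/23 = 0.8261 times the old.
Spearman-Brown: r_new = n·r / (1 + (n − 1)·r)
r_new = 0.8261·0.39 / [1 + (0.8261 − 1)·0.39]
     = 0.3222 / 0.9322 = 0.3456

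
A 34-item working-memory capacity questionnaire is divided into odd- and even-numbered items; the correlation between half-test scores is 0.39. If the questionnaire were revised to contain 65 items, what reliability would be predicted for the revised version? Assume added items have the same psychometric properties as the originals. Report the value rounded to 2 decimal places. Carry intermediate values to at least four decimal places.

0.71

First correct the split-half correlation to full-test reliability: r_full = 2 × 0.39 / (1 + 0.39) ≈ 0.5612
Length factor from 34 to 65 items: n = 65/34 = 1.9118
r_new = n·r_full / (1 + (n − 1)·r_full) = 1.0729 / 1.5117 ≈ 0.7097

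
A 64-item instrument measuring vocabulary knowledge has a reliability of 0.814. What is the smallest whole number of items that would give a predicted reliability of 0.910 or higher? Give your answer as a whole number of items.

n = 0.910 × (1 − 0.814) / [ 0.814 × (1 − 0.910) ]
n = 0.169260 / 0.073260 ≈ 2.3104
2.3104 × 64 = 147.87 → 148 items

148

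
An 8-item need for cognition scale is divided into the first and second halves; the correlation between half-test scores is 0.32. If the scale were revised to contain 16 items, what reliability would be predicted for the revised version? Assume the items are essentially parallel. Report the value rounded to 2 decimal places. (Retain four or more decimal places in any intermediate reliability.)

0.65

Spearman-Brown correction (n = 2): r_full = 2·0.32/(1 + 0.32) = 0.4848
Length factor from 8 to 16 items: n = 16/8 = 2.0000
r_new = n·r_full / (1 + (n − 1)·r_full) = 0.9696 / 1.4848 ≈ 0.6530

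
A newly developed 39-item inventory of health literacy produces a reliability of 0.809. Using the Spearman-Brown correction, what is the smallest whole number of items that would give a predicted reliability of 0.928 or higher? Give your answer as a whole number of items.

Invert Spearman-Brown to solve for n:
n = r_target (1 − r_old) / [ r_old (1 − r_target) ]
n = 0.928(1 − 0.809) / [0.809(1 − 0.928)]
n = 0.177248 / 0.058248 ≈ 3.0430
So the test needs 3.0430 × 39 ≈ 118.68 items; rounding up, 119.

119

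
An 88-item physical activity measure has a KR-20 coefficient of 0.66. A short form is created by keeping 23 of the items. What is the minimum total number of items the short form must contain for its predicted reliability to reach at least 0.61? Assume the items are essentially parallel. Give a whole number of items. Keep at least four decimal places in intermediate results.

71

First, r for the 23-item form: n = 23/88 = 0.2614, so r_23 = 0.2614·0.66/(1 + (0.2614 − 1)·0.66) = 0.3366
Then solve for n' with r_old = 0.3366, r_target = 0.61: n' = 0.61(1 − 0.3366)/[0.3366(1 − 0.61)] = 3.0827
Items = 3.0827 × 23 ≈ 70.90 → 71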